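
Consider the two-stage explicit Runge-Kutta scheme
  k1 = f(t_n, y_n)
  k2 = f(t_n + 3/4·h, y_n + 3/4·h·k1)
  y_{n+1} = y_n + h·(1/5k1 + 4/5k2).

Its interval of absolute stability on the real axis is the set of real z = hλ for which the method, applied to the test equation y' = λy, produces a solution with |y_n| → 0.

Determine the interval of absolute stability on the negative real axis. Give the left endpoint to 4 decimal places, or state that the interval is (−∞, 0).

z∈(-1.6667,0).

With y'=λy (z=hλ):
  k1=λy_n ⇒ h·k1=z·y_n;  k2=λ(1+3/4z)y_n ⇒ h·k2=z(1+3/4z)y_n
  y_{n+1}/y_n = 1 + 1/5z + 4/5z(1+3/4z) = 1 + z + 3/5z²
  R(z) = 1 + z + 3/5z².

Boundary: |R(x)|=1, x<0.
x=-1.58: |R|=0.9178
R=1: x+3/5x²=0 ⇒ x=−5/3=-1.6667; min R=1−1/(4·3/5)=0.5833>−1
Confirm numerically:
  x=-1.596: |R|=0.93233 <1
  x=-1.532: |R|=0.87621 <1
  x=-1.475: |R|=0.83037 <1
  x=-1.303: |R|=0.71569 <1
  x=-2.088: |R|=1.52785 >1
  x=-2.061: |R|=1.48763 >1
  x=-1.690: |R|=1.02366 >1
So |R|<1 on (-1.6667, 0).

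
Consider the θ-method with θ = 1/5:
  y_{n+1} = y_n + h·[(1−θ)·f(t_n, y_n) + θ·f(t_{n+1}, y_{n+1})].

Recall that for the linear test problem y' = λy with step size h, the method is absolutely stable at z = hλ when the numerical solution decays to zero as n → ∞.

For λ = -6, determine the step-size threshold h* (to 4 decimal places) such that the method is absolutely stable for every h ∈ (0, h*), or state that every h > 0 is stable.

With y'=λy (z=hλ):
  y_{n+1} = y_n + z·[4/5·y_n + 1/5·y_{n+1}] ⇒ (1 − 1/5z)y_{n+1} = (1 + 4/5z)y_n
  ⇒ R(z) = (1 + 4/5z)/(1 − 1/5z).

Solve |R(x)|<1 on ℝ⁻.
x=-0.99: |R|=0.1736
R=−1: 1+4/5x = −1+1/5x ⇒ -3/5x=2 ⇒ x=2/(-3/5)=-3.3333
Confirm numerically:
  x=-3.159: |R|=0.93590 <1
  x=-2.000: |R|=0.42857 <1
  x=-1.677: |R|=0.25580 <1
  x=-1.433: |R|=0.11379 <1
  x=-3.871: |R|=1.18183 >1
  x=-3.693: |R|=1.12412 >1
Stable set (-3.3333, 0).

(-3.3333,0); λ=-6 ⇒ h* = (10/3)/6 = 0.5556.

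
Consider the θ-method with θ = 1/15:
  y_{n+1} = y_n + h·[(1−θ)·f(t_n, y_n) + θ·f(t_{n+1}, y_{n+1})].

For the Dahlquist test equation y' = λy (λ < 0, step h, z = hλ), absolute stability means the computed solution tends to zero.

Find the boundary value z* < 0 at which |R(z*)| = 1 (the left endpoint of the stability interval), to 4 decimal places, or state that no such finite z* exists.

Test eqn y'=λy, z=hλ:
  y_{n+1} = y_n + z·[14/15·y_n + 1/15·y_{n+1}] ⇒ (1 − 1/15z)y_{n+1} = (1 + 14/15z)y_n
  R(z) = (1 + 14/15z)/(1 − 1/15z).

Solve |R(x)|<1 on ℝ⁻.
x=-1.27: |R|=0.1709
R=−1: 1+14/15x = −1+1/15x ⇒ -13/15x=2 ⇒ x=2/(-13/15)=-2.3077
Confirm numerically:
  x=-2.004: |R|=0.76782 <1
  x=-1.009: |R|=0.05459 <1
  x=-0.995: |R|=0.06690 <1
  x=-2.907: |R|=1.43508 >1
  x=-2.595: |R|=1.21228 >1
Interval (-2.3077, 0).

left endpoint -2.3077.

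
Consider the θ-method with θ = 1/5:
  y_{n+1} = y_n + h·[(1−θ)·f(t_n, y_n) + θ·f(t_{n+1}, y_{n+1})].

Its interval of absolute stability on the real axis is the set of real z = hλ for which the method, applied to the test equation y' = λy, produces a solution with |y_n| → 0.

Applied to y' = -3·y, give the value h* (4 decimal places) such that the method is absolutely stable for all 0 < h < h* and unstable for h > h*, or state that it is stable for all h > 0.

(-3.3333,0); λ=-3 ⇒ h* = (10/3)/3 = 1.1111.

With y'=λy (z=hλ):
  y_{n+1} = y_n + z·[4/5·y_n + 1/5·y_{n+1}] ⇒ (1 − 1/5z)y_{n+1} = (1 + 4/5z)y_n
  ⇒ R(z) = (1 + 4/5z)/(1 − 1/5z).

Need |R(x)|<1, x<0.
x=-0.42: |R|=0.6125
R=−1: 1+4/5x = −1+1/5x ⇒ -3/5x=2 ⇒ x=2/(-3/5)=-3.3333
Confirm numerically:
  x=-2.543: |R|=0.68567 <1
  x=-1.946: |R|=0.40081 <1
  x=-1.612: |R|=0.21900 <1
  x=-1.542: |R|=0.17854 <1
  x=-3.854: |R|=1.17642 >1
  x=-3.794: |R|=1.15715 >1
  x=-3.493: |R|=1.05640 >1
Stable set (-3.3333, 0).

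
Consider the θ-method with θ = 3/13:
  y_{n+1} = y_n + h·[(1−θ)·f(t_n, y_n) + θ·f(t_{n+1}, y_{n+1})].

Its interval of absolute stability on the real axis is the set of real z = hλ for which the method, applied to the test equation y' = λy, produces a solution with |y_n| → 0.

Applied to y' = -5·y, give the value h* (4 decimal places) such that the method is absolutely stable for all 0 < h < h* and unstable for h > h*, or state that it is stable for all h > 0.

(-3.7143,0); λ=-5 ⇒ h* = (26/7)/5 = 0.7429.

Test eqn y'=λy, z=hλ:
  y_{n+1} = y_n + z·[10/13·y_n + 3/13·y_{n+1}] ⇒ (1 − 3/13z)y_{n+1} = (1 + 10/13z)y_n
  Hence R(z) = (1 + 10/13z)/(1 − 3/13z).

Boundary: |R(x)|=1, x<0.
x=-1.74: |R|=0.2415
R=−1: 1+10/13x = −1+3/13x ⇒ -7/13x=2 ⇒ x=2/(-7/13)=-3.7143
Confirm numerically:
  x=-1.951: |R|=0.34530 <1
  x=-1.940: |R|=0.34006 <1
  x=-1.571: |R|=0.15299 <1
  x=-4.149: |R|=1.11958 >1
  x=-3.854: |R|=1.03982 >1
So |R|<1 on (-3.7143, 0).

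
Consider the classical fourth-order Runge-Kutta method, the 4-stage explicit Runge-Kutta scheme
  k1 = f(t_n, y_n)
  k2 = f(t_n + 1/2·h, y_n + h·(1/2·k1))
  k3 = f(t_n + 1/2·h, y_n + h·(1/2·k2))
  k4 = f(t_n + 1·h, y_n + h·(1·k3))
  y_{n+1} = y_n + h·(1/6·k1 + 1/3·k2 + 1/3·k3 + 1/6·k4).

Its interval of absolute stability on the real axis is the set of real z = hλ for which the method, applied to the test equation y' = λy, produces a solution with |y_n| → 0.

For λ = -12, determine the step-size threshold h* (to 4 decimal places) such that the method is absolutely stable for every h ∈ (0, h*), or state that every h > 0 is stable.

With y'=λy (z=hλ):
  order 4, 4-stage ⇒ R(z)=1+z+z^2/2+z^3/6+z^4/24
  (e.g. R(-0.5)=0.60677, |R|=0.60677)

Boundary: |R(x)|=1, x<0.
x=-0.5: |R|=0.6068
|R(-2.91)|=1.2049 |R(-1.91)|=0.3073 |R(-0.66)|=0.5178
Bisect:
  x_lo=-3.1947 |R|=1.8143  x_hi=-0.0616 |R|=0.9403
  mid=-1.62815 |R|=0.27075 →hi
  mid=-2.41143 |R|=0.56791 →hi
  mid=-2.80307 |R|=1.02713 →lo
  mid=-2.60725 |R|=0.76311 →hi
  mid=-2.70516 |R|=0.88575 →hi
  mid=-2.75411 |R|=0.95400 →hi
  mid=-2.77859 |R|=0.98994 →hi
  mid=-2.79083 |R|=1.00838 →lo
  mid=-2.78471 |R|=0.99912 →hi
  ...
  [-2.78547,-2.78528] ⇒ x*=-2.7853
Stable set (-2.7853, 0).

(-2.7853,0); λ=-12 ⇒ h* = 0.2321.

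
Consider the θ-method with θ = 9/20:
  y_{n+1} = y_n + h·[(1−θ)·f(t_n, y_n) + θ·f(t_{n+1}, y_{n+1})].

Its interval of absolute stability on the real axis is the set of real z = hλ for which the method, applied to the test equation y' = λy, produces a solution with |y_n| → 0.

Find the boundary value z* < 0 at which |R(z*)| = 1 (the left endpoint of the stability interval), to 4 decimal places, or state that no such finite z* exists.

left endpoint -20.0000.

With y'=λy (z=hλ):
  y_{n+1} = y_n + z·[11/20·y_n + 9/20·y_{n+1}] ⇒ (1 − 9/20z)y_{n+1} = (1 + 11/20z)y_n
  R(z) = (1 + 11/20z)/(1 − 9/20z).

Boundary: |R(x)|=1, x<0.
x=-0.63: |R|=0.5092
R=−1: 1+11/20x = −1+9/20x ⇒ -1/10x=2 ⇒ x=2/(-1/10)=-20.0000
Confirm numerically:
  x=-18.237: |R|=0.98085 <1
  x=-13.315: |R|=0.90439 <1
  x=-11.165: |R|=0.85334 <1
  x=-20.564: |R|=1.00550 >1
  x=-20.483: |R|=1.00473 >1
  x=-20.403: |R|=1.00396 >1
So |R|<1 on (-20.0000, 0).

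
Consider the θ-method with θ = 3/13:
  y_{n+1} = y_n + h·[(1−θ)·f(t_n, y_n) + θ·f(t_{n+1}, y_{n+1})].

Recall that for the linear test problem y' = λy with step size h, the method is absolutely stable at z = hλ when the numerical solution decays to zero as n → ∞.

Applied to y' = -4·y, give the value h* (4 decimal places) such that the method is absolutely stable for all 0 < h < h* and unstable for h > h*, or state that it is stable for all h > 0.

Set f=λy, z=hλ:
  y_{n+1} = y_n + z·[10/13·y_n + 3/13·y_{n+1}] ⇒ (1 − 3/13z)y_{n+1} = (1 + 10/13z)y_n
  R(z) = (1 + 10/13z)/(1 − 3/13z).

Find x<0 with |R(x)|<1.
x=-1.43: |R|=0.0752
R=−1: 1+10/13x = −1+3/13x ⇒ -7/13x=2 ⇒ x=2/(-7/13)=-3.7143
Confirm numerically:
  x=-3.670: |R|=0.98709 <1
  x=-3.261: |R|=0.86073 <1
  x=-1.631: |R|=0.18499 <1
  x=-4.072: |R|=1.09930 >1
  x=-3.921: |R|=1.05843 >1
  x=-3.867: |R|=1.04345 >1
Stable set (-3.7143, 0).

(-3.7143,0); λ=-4 ⇒ h* = (26/7)/4 = 0.9286.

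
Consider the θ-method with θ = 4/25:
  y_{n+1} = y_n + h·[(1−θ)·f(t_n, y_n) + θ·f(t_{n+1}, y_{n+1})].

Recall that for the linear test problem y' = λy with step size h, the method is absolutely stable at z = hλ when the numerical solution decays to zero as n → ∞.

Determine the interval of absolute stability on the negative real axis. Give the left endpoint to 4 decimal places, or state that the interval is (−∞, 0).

(-2.9412, 0).

With y'=λy (z=hλ):
  y_{n+1} = y_n + z·[21/25·y_n + 4/25·y_{n+1}] ⇒ (1 − 4/25z)y_{n+1} = (1 + 21/25z)y_n
  Hence R(z) = (1 + 21/25z)/(1 − 4/25z).

Find x<0 with |R(x)|<1.
x=-1.55: |R|=0.2420
R=−1: 1+21/25x = −1+4/25x ⇒ -17/25x=2 ⇒ x=2/(-17/25)=-2.9412
Confirm numerically:
  x=-2.825: |R|=0.94559 <1
  x=-2.677: |R|=0.87423 <1
  x=-1.694: |R|=0.33277 <1
  x=-1.426: |R|=0.16109 <1
  x=-3.393: |R|=1.19913 >1
  x=-3.359: |R|=1.18480 >1
  x=-3.005: |R|=1.02931 >1
So |R|<1 on (-2.9412, 0).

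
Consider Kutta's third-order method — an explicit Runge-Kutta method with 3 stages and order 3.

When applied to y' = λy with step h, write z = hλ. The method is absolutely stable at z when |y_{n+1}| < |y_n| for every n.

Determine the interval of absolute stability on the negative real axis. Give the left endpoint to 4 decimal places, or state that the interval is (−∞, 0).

Set f=λy, z=hλ:
  order 3, 3-stage ⇒ R(z)=1+z+z^2/2+z^3/6
  (e.g. R(-0.57)=0.56158, |R|=0.56158)

Solve |R(x)|<1 on ℝ⁻.
x=-0.57: |R|=0.5616
|R(-1.76)|=0.1198 |R(-1.53)|=0.0435 |R(-0.89)|=0.3886
Bisect:
  x_lo=-2.8678 |R|=1.6866  x_hi=-0.2057 |R|=0.8140
  mid=-1.53674 |R|=0.03919 →hi
  mid=-2.20228 |R|=0.55745 →hi
  mid=-2.53504 |R|=1.03704 →lo
  mid=-2.36866 |R|=0.77830 →hi
  mid=-2.45185 |R|=0.90265 →hi
  mid=-2.49345 |R|=0.96855 →hi
  mid=-2.51425 |R|=1.00247 →lo
  mid=-2.50385 |R|=0.98543 →hi
  mid=-2.50905 |R|=0.99393 →hi
  ...
  [-2.51278,-2.51262] ⇒ x*=-2.5127
Stable set (-2.5127, 0).

z∈(-2.5127,0).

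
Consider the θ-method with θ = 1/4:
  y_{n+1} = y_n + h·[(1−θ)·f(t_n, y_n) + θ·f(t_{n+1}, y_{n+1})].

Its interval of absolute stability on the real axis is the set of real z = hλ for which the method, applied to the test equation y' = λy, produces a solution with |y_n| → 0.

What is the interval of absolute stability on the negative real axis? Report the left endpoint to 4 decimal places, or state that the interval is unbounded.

With y'=λy (z=hλ):
  y_{n+1} = y_n + z·[3/4·y_n + 1/4·y_{n+1}] ⇒ (1 − 1/4z)y_{n+1} = (1 + 3/4z)y_n
  Hence R(z) = (1 + 3/4z)/(1 − 1/4z).

Need |R(x)|<1, x<0.
x=-0.8: |R|=0.3333
R=−1: 1+3/4x = −1+1/4x ⇒ -1/2x=2 ⇒ x=2/(-1/2)=-4.0000
Confirm numerically:
  x=-3.243: |R|=0.79097 <1
  x=-2.555: |R|=0.55912 <1
  x=-1.969: |R|=0.31948 <1
  x=-4.535: |R|=1.12537 >1
  x=-4.514: |R|=1.12074 >1
Stable set (-4.0000, 0).

z∈(-4.0000,0).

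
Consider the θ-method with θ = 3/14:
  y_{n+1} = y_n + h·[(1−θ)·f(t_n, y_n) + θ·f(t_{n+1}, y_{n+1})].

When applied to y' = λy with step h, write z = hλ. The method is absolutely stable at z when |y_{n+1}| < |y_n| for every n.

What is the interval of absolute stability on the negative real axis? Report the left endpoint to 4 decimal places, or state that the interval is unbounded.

Test eqn y'=λy, z=hλ:
  y_{n+1} = y_n + z·[11/14·y_n + 3/14·y_{n+1}] ⇒ (1 − 3/14z)y_{n+1} = (1 + 11/14z)y_n
  ⇒ R(z) = (1 + 11/14z)/(1 − 3/14z).

Solve |R(x)|<1 on ℝ⁻.
x=-0.81: |R|=0.3098
R=−1: 1+11/14x = −1+3/14x ⇒ -4/7x=2 ⇒ x=2/(-4/7)=-3.5000
Confirm numerically:
  x=-2.930: |R|=0.79991 <1
  x=-2.768: |R|=0.73745 <1
  x=-2.670: |R|=0.69832 <1
  x=-2.270: |R|=0.52715 <1
  x=-4.000: |R|=1.15385 >1
  x=-3.682: |R|=1.05813 >1
Interval (-3.5000, 0).

(-3.5000, 0).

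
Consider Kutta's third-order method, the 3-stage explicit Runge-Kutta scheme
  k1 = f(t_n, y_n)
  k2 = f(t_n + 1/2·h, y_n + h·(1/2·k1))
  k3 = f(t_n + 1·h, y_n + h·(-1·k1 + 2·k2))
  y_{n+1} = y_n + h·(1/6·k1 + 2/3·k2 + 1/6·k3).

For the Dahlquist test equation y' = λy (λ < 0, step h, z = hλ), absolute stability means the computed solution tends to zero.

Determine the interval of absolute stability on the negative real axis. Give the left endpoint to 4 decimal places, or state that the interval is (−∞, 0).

(-2.5127, 0).

On y'=λy, z=hλ:
  order 3, 3-stage ⇒ R(z)=1+z+z^2/2+z^3/6
  (e.g. R(-0.71)=0.48240, |R|=0.48240)

Find x<0 with |R(x)|<1.
x=-0.71: |R|=0.4824
|R(-2.42)|=0.8539 |R(-2.34)|=0.7377 |R(-1.7)|=0.0738
Bisect:
  x_lo=-2.9475 |R|=1.8715  x_hi=-0.2282 |R|=0.7959
  mid=-1.58784 |R|=0.00556 →hi
  mid=-2.26768 |R|=0.64003 →hi
  mid=-2.60760 |R|=1.16290 →lo
  mid=-2.43764 |R|=0.88070 →hi
  mid=-2.52262 |R|=1.01630 →lo
  mid=-2.48013 |R|=0.94717 →hi
  mid=-2.50137 |R|=0.98140 →hi
  mid=-2.51199 |R|=0.99876 →hi
  ...
  [-2.51282,-2.51266] ⇒ x*=-2.5127
Stable set (-2.5127, 0).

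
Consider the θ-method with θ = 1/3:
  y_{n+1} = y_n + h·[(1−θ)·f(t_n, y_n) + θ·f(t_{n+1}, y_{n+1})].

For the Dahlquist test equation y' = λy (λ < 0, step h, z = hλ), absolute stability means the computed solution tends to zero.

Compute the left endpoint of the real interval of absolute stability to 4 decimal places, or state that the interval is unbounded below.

left endpoint -6.0000.

Set f=λy, z=hλ:
  y_{n+1} = y_n + z·[2/3·y_n + 1/3·y_{n+1}] ⇒ (1 − 1/3z)y_{n+1} = (1 + 2/3z)y_n
  so R(z) = (1 + 2/3z)/(1 − 1/3z).

Boundary: |R(x)|=1, x<0.
x=-1: |R|=0.2500
R=−1: 1+2/3x = −1+1/3x ⇒ -1/3x=2 ⇒ x=2/(-1/3)=-6.0000
Confirm numerically:
  x=-5.198: |R|=0.90217 <1
  x=-4.345: |R|=0.77468 <1
  x=-4.274: |R|=0.76272 <1
  x=-4.256: |R|=0.75965 <1
  x=-6.481: |R|=1.05073 >1
  x=-6.388: |R|=1.04133 >1
  x=-6.106: |R|=1.01164 >1
So |R|<1 on (-6.0000, 0).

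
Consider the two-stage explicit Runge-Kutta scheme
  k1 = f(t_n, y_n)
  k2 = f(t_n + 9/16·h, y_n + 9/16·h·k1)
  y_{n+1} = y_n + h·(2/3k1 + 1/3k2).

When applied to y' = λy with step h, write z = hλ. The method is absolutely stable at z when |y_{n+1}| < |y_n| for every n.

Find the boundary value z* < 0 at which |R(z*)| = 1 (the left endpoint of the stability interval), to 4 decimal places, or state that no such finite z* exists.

left endpoint -5.3333.

On y'=λy, z=hλ:
  k1=λy_n ⇒ h·k1=z·y_n;  k2=λ(1+9/16z)y_n ⇒ h·k2=z(1+9/16z)y_n
  y_{n+1}/y_n = 1 + 2/3z + 1/3z(1+9/16z) = 1 + z + 3/16z²
  ⇒ R(z) = 1 + z + 3/16z².

Solve |R(x)|<1 on ℝ⁻.
x=-0.48: |R|=0.5632
R=1: x+3/16x²=0 ⇒ x=−16/3=-5.3333; min R=1−1/(4·3/16)=-0.3333>−1
Confirm numerically:
  x=-5.092: |R|=0.76959 <1
  x=-4.144: |R|=0.07589 <1
  x=-3.570: |R|=0.18033 <1
  x=-2.336: |R|=0.31283 <1
  x=-5.876: |R|=1.59788 >1
  x=-5.580: |R|=1.25808 >1
  x=-5.579: |R|=1.25698 >1
Stable set (-5.3333, 0).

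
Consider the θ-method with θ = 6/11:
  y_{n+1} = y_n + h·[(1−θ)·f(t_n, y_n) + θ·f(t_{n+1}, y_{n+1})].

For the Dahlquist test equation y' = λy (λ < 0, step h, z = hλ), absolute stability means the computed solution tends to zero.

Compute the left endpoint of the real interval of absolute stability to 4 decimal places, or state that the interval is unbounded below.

unbounded; (−∞, 0).

Set f=λy, z=hλ:
  y_{n+1} = y_n + z·[5/11·y_n + 6/11·y_{n+1}] ⇒ (1 − 6/11z)y_{n+1} = (1 + 5/11z)y_n
  Hence R(z) = (1 + 5/11z)/(1 − 6/11z).

Find x<0 with |R(x)|<1.
x=-1.42: |R|=0.1998
x=-2: |R|=0.0435
x=-10: |R|=0.5493
x=-100: |R|=0.8003
θ=6/11≥1/2 ⇒ |1+5/11x|<|1−6/11x| ∀x<0 ⇒ stable on all of ℝ⁻.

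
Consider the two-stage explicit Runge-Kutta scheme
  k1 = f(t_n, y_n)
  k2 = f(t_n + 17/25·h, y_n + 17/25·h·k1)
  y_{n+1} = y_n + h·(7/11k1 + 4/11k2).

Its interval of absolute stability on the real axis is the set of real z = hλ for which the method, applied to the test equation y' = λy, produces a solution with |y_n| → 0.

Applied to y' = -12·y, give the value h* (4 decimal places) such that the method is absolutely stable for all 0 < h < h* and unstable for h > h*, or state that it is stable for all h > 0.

With y'=λy (z=hλ):
  k1=λy_n ⇒ h·k1=z·y_n;  k2=λ(1+17/25z)y_n ⇒ h·k2=z(1+17/25z)y_n
  y_{n+1}/y_n = 1 + 7/11z + 4/11z(1+17/25z) = 1 + z + 68/275z²
  R(z) = 1 + z + 68/275z².

Need |R(x)|<1, x<0.
x=-1.47: |R|=0.0643
R=1: x+68/275x²=0 ⇒ x=−275/68=-4.0441; min R=1−1/(4·68/275)=-0.0110>−1
Confirm numerically:
  x=-3.356: |R|=0.42897 <1
  x=-2.634: |R|=0.08157 <1
  x=-2.627: |R|=0.07946 <1
  x=-1.706: |R|=0.01367 <1
  x=-4.471: |R|=1.47194 >1
  x=-4.419: |R|=1.40963 >1
Interval (-4.0441, 0).

(-4.0441,0); λ=-12 ⇒ h* = (275/68)/12 = 0.3370.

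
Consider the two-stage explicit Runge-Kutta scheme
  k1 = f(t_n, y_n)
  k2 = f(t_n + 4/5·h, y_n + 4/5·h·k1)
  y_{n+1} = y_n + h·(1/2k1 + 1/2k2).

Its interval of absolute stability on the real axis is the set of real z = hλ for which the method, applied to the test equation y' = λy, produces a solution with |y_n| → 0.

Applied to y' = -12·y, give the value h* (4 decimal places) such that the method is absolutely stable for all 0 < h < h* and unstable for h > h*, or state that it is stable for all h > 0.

Set f=λy, z=hλ:
  k1=λy_n ⇒ h·k1=z·y_n;  k2=λ(1+4/5z)y_n ⇒ h·k2=z(1+4/5z)y_n
  y_{n+1}/y_n = 1 + 1/2z + 1/2z(1+4/5z) = 1 + z + 2/5z²
  R(z) = 1 + z + 2/5z².

Find x<0 with |R(x)|<1.
x=-0.31: |R|=0.7284
R=1: x+2/5x²=0 ⇒ x=−5/2=-2.5000; min R=1−1/(4·2/5)=0.3750>−1
Confirm numerically:
  x=-2.165: |R|=0.70989 <1
  x=-1.863: |R|=0.52531 <1
  x=-1.414: |R|=0.38576 <1
  x=-1.159: |R|=0.37831 <1
  x=-3.081: |R|=1.71602 >1
  x=-2.860: |R|=1.41184 >1
  x=-2.757: |R|=1.28342 >1
So |R|<1 on (-2.5000, 0).

(-2.5000,0); λ=-12 ⇒ h* = (5/2)/12 = 0.2083.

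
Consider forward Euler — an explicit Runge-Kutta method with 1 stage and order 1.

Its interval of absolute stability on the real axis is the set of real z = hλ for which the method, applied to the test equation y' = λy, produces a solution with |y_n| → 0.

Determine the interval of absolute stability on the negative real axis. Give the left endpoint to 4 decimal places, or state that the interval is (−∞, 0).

(-2.0000, 0).

On y'=λy, z=hλ:
  order 1, 1-stage ⇒ R(z)=1+z
  (e.g. R(-1.43)=-0.43000, |R|=0.43000)

Boundary: |R(x)|=1, x<0.
x=-1.43: |R|=0.4300
|R(-2.04)|=1.0400 |R(-1.33)|=0.3300 |R(-0.51)|=0.4900
Bisect:
  x_lo=-2.8114 |R|=1.8114  x_hi=-0.3847 |R|=0.6153
  mid=-1.59807 |R|=0.59807 →hi
  mid=-2.20474 |R|=1.20474 →lo
  mid=-1.90141 |R|=0.90141 →hi
  mid=-2.05307 |R|=1.05307 →lo
  mid=-1.97724 |R|=0.97724 →hi
  mid=-2.01516 |R|=1.01516 →lo
  mid=-1.99620 |R|=0.99620 →hi
  mid=-2.00568 |R|=1.00568 →lo
  mid=-2.00094 |R|=1.00094 →lo
  mid=-1.99857 |R|=0.99857 →hi
  ...
  [-2.00005,-1.99990] ⇒ x*=-2.0000
So |R|<1 on (-2.0000, 0).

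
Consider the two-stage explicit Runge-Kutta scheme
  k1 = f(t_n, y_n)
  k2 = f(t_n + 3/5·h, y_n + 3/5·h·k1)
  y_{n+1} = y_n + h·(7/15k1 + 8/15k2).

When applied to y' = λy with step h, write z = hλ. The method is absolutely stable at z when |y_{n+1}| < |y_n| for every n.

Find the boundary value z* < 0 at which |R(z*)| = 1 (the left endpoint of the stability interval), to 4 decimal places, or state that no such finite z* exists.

left endpoint -3.1250.

Set f=λy, z=hλ:
  k1=λy_n ⇒ h·k1=z·y_n;  k2=λ(1+3/5z)y_n ⇒ h·k2=z(1+3/5z)y_n
  y_{n+1}/y_n = 1 + 7/15z + 8/15z(1+3/5z) = 1 + z + 8/25z²
  so R(z) = 1 + z + 8/25z².

Need |R(x)|<1, x<0.
x=-1.04: |R|=0.3061
R=1: x+8/25x²=0 ⇒ x=−25/8=-3.1250; min R=1−1/(4·8/25)=0.2188>−1
Confirm numerically:
  x=-3.061: |R|=0.93731 <1
  x=-2.591: |R|=0.55725 <1
  x=-1.902: |R|=0.25563 <1
  x=-3.572: |R|=1.51094 >1
  x=-3.238: |R|=1.11709 >1
So |R|<1 on (-3.1250, 0).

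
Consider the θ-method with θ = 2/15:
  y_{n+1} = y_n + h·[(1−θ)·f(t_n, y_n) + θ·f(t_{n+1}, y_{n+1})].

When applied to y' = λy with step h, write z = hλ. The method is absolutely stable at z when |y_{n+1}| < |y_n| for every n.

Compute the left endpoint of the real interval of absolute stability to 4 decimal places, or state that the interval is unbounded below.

z* = -2.7273.

Test eqn y'=λy, z=hλ:
  y_{n+1} = y_n + z·[13/15·y_n + 2/15·y_{n+1}] ⇒ (1 − 2/15z)y_{n+1} = (1 + 13/15z)y_n
  so R(z) = (1 + 13/15z)/(1 − 2/15z).

Find x<0 with |R(x)|<1.
x=-0.74: |R|=0.3265
R=−1: 1+13/15x = −1+2/15x ⇒ -11/15x=2 ⇒ x=2/(-11/15)=-2.7273
Confirm numerically:
  x=-2.083: |R|=0.63023 <1
  x=-1.926: |R|=0.53246 <1
  x=-1.842: |R|=0.47881 <1
  x=-3.314: |R|=1.29841 >1
  x=-2.930: |R|=1.10690 >1
Interval (-2.7273, 0).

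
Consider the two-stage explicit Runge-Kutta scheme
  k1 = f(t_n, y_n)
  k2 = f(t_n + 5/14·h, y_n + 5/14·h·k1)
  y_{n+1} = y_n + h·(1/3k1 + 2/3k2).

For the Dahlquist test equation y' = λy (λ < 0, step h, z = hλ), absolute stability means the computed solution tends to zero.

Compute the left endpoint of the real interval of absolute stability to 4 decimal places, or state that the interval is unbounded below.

Set f=λy, z=hλ:
  k1=λy_n ⇒ h·k1=z·y_n;  k2=λ(1+5/14z)y_n ⇒ h·k2=z(1+5/14z)y_n
  y_{n+1}/y_n = 1 + 1/3z + 2/3z(1+5/14z) = 1 + z + 5/21z²
  R(z) = 1 + z + 5/21z².

Boundary: |R(x)|=1, x<0.
x=-0.46: |R|=0.5904
R=1: x+5/21x²=0 ⇒ x=−21/5=-4.2000; min R=1−1/(4·5/21)=-0.0500>−1
Confirm numerically:
  x=-3.768: |R|=0.61243 <1
  x=-2.819: |R|=0.07309 <1
  x=-2.761: |R|=0.05403 <1
  x=-2.288: |R|=0.04158 <1
  x=-4.711: |R|=1.57317 >1
  x=-4.386: |R|=1.19424 >1
So |R|<1 on (-4.2000, 0).

left endpoint -4.2000.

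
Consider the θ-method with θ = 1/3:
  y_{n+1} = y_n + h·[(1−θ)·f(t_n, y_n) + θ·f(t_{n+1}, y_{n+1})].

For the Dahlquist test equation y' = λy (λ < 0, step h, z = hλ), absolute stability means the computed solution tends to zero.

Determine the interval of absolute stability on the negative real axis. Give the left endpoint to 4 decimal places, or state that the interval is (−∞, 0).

z∈(-6.0000,0).

With y'=λy (z=hλ):
  y_{n+1} = y_n + z·[2/3·y_n + 1/3·y_{n+1}] ⇒ (1 − 1/3z)y_{n+1} = (1 + 2/3z)y_n
  ⇒ R(z) = (1 + 2/3z)/(1 − 1/3z).

Find x<0 with |R(x)|<1.
x=-1.35: |R|=0.0690
R=−1: 1+2/3x = −1+1/3x ⇒ -1/3x=2 ⇒ x=2/(-1/3)=-6.0000
Confirm numerically:
  x=-4.828: |R|=0.85028 <1
  x=-4.657: |R|=0.82460 <1
  x=-4.456: |R|=0.79292 <1
  x=-2.653: |R|=0.40792 <1
  x=-6.409: |R|=1.04347 >1
  x=-6.384: |R|=1.04092 >1
  x=-6.282: |R|=1.03038 >1
So |R|<1 on (-6.0000, 0).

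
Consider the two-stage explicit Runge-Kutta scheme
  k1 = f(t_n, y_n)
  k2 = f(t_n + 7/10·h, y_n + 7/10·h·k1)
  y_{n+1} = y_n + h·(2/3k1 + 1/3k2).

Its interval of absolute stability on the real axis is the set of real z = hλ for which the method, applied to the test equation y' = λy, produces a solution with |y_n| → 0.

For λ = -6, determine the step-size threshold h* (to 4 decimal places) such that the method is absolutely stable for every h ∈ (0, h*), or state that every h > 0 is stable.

Set f=λy, z=hλ:
  k1=λy_n ⇒ h·k1=z·y_n;  k2=λ(1+7/10z)y_n ⇒ h·k2=z(1+7/10z)y_n
  y_{n+1}/y_n = 1 + 2/3z + 1/3z(1+7/10z) = 1 + z + 7/30z²
  so R(z) = 1 + z + 7/30z².

Solve |R(x)|<1 on ℝ⁻.
x=-0.83: |R|=0.3307
R=1: x+7/30x²=0 ⇒ x=−30/7=-4.2857; min R=1−1/(4·7/30)=-0.0714>−1
Confirm numerically:
  x=-3.476: |R|=0.34327 <1
  x=-2.553: |R|=0.03218 <1
  x=-2.305: |R|=0.06529 <1
  x=-4.882: |R|=1.67925 >1
  x=-4.400: |R|=1.11733 >1
  x=-4.395: |R|=1.11207 >1
So |R|<1 on (-4.2857, 0).

(-4.2857,0); λ=-6 ⇒ h* = (30/7)/6 = 0.7143.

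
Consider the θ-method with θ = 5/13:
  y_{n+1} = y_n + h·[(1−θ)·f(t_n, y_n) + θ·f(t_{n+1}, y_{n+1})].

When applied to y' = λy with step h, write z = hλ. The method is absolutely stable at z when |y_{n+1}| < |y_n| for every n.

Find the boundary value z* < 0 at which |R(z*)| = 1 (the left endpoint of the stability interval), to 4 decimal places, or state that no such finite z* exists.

Test eqn y'=λy, z=hλ:
  y_{n+1} = y_n + z·[8/13·y_n + 5/13·y_{n+1}] ⇒ (1 − 5/13z)y_{n+1} = (1 + 8/13z)y_n
  R(z) = (1 + 8/13z)/(1 − 5/13z).

Solve |R(x)|<1 on ℝ⁻.
x=-1.02: |R|=0.2674
R=−1: 1+8/13x = −1+5/13x ⇒ -3/13x=2 ⇒ x=2/(-3/13)=-8.6667
Confirm numerically:
  x=-7.789: |R|=0.94931 <1
  x=-6.559: |R|=0.86193 <1
  x=-5.162: |R|=0.72909 <1
  x=-9.167: |R|=1.02551 >1
  x=-8.706: |R|=1.00209 >1
Stable set (-8.6667, 0).

z* = -8.6667.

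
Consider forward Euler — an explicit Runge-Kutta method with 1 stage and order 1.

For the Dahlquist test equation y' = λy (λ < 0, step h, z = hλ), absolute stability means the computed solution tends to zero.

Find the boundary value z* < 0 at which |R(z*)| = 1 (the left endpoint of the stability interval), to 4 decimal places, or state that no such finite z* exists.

Test eqn y'=λy, z=hλ:
  order 1, 1-stage ⇒ R(z)=1+z
  (e.g. R(-1.21)=-0.21000, |R|=0.21000)

Solve |R(x)|<1 on ℝ⁻.
x=-1.21: |R|=0.2100
|R(-2.05)|=1.0500 |R(-1.75)|=0.7500 |R(-1.41)|=0.4100
Bisect:
  x_lo=-2.7529 |R|=1.7529  x_hi=-0.1518 |R|=0.8482
  mid=-1.45233 |R|=0.45233 →hi
  mid=-2.10260 |R|=1.10260 →lo
  mid=-1.77747 |R|=0.77747 →hi
  mid=-1.94003 |R|=0.94003 →hi
  mid=-2.02132 |R|=1.02132 →lo
  mid=-1.98068 |R|=0.98068 →hi
  mid=-2.00100 |R|=1.00100 →lo
  mid=-1.99084 |R|=0.99084 →hi
  mid=-1.99592 |R|=0.99592 →hi
  ...
  [-2.00004,-1.99988] ⇒ x*=-2.0000
Interval (-2.0000, 0).

z* = -2.0000.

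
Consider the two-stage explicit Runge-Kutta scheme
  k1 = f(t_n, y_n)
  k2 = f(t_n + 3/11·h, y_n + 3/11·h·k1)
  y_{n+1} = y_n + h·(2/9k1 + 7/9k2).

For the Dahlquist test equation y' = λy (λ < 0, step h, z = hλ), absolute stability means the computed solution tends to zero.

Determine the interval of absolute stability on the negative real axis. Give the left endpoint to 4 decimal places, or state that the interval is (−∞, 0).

On y'=λy, z=hλ:
  k1=λy_n ⇒ h·k1=z·y_n;  k2=λ(1+3/11z)y_n ⇒ h·k2=z(1+3/11z)y_n
  y_{n+1}/y_n = 1 + 2/9z + 7/9z(1+3/11z) = 1 + z + 7/33z²
  so R(z) = 1 + z + 7/33z².

Find x<0 with |R(x)|<1.
x=-0.87: |R|=0.2906
R=1: x+7/33x²=0 ⇒ x=−33/7=-4.7143; min R=1−1/(4·7/33)=-0.1786>−1
Confirm numerically:
  x=-3.270: |R|=0.00181 <1
  x=-2.890: |R|=0.11834 <1
  x=-2.224: |R|=0.17481 <1
  x=-2.213: |R|=0.17416 <1
  x=-5.234: |R|=1.57701 >1
  x=-4.890: |R|=1.18226 >1
  x=-4.756: |R|=1.04208 >1
So |R|<1 on (-4.7143, 0).

(-4.7143, 0).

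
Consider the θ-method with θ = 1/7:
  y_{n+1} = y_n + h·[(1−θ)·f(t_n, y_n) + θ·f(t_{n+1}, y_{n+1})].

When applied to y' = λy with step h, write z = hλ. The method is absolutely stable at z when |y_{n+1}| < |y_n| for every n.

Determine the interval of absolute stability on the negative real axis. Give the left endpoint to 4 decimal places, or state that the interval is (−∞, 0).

(-2.8000, 0).

Test eqn y'=λy, z=hλ:
  y_{n+1} = y_n + z·[6/7·y_n + 1/7·y_{n+1}] ⇒ (1 − 1/7z)y_{n+1} = (1 + 6/7z)y_n
  R(z) = (1 + 6/7z)/(1 − 1/7z).

Solve |R(x)|<1 on ℝ⁻.
x=-1.74: |R|=0.3936
R=−1: 1+6/7x = −1+1/7x ⇒ -5/7x=2 ⇒ x=2/(-5/7)=-2.8000
Confirm numerically:
  x=-2.667: |R|=0.93121 <1
  x=-2.488: |R|=0.83558 <1
  x=-1.719: |R|=0.38009 <1
  x=-3.370: |R|=1.27483 >1
  x=-3.325: |R|=1.25424 >1
  x=-3.038: |R|=1.11855 >1
Interval (-2.8000, 0).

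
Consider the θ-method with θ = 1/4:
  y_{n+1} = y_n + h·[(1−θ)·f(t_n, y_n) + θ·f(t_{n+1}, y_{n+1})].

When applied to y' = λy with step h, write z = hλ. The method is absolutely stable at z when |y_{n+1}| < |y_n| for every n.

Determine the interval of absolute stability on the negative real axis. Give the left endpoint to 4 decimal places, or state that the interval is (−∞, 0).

Set f=λy, z=hλ:
  y_{n+1} = y_n + z·[3/4·y_n + 1/4·y_{n+1}] ⇒ (1 − 1/4z)y_{n+1} = (1 + 3/4z)y_n
  ⇒ R(z) = (1 + 3/4z)/(1 − 1/4z).

Find x<0 with |R(x)|<1.
x=-0.83: |R|=0.3126
R=−1: 1+3/4x = −1+1/4x ⇒ -1/2x=2 ⇒ x=2/(-1/2)=-4.0000
Confirm numerically:
  x=-3.664: |R|=0.91232 <1
  x=-3.576: |R|=0.88807 <1
  x=-2.907: |R|=0.68351 <1
  x=-4.521: |R|=1.12229 >1
  x=-4.374: |R|=1.08932 >1
  x=-4.252: |R|=1.06108 >1
Stable set (-4.0000, 0).

(-4.0000, 0).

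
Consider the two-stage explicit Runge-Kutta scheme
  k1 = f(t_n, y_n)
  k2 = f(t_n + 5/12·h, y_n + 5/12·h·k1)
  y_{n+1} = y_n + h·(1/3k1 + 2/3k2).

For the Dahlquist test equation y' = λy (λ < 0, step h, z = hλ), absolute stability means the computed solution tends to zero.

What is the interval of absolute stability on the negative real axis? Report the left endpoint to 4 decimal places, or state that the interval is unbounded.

(-3.6000, 0).

Test eqn y'=λy, z=hλ:
  k1=λy_n ⇒ h·k1=z·y_n;  k2=λ(1+5/12z)y_n ⇒ h·k2=z(1+5/12z)y_n
  y_{n+1}/y_n = 1 + 1/3z + 2/3z(1+5/12z) = 1 + z + 5/18z²
  ⇒ R(z) = 1 + z + 5/18z².

Find x<0 with |R(x)|<1.
x=-1.21: |R|=0.1967
R=1: x+5/18x²=0 ⇒ x=−18/5=-3.6000; min R=1−1/(4·5/18)=0.1000>−1
Confirm numerically:
  x=-2.893: |R|=0.43185 <1
  x=-2.830: |R|=0.39469 <1
  x=-2.653: |R|=0.30211 <1
  x=-2.238: |R|=0.15329 <1
  x=-4.145: |R|=1.62751 >1
  x=-4.096: |R|=1.56434 >1
Interval (-3.6000, 0).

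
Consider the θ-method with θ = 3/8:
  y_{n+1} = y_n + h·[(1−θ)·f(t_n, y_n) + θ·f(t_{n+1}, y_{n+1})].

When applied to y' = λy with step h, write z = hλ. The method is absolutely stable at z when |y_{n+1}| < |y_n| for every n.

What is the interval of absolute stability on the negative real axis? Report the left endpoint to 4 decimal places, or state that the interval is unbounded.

z∈(-8.0000,0).

On y'=λy, z=hλ:
  y_{n+1} = y_n + z·[5/8·y_n + 3/8·y_{n+1}] ⇒ (1 − 3/8z)y_{n+1} = (1 + 5/8z)y_n
  Hence R(z) = (1 + 5/8z)/(1 − 3/8z).

Solve |R(x)|<1 on ℝ⁻.
x=-0.44: |R|=0.6223
R=−1: 1+5/8x = −1+3/8x ⇒ -1/4x=2 ⇒ x=2/(-1/4)=-8.0000
Confirm numerically:
  x=-7.945: |R|=0.99654 <1
  x=-6.723: |R|=0.90933 <1
  x=-6.057: |R|=0.85152 <1
  x=-8.193: |R|=1.01185 >1
  x=-8.187: |R|=1.01149 >1
  x=-8.060: |R|=1.00373 >1
So |R|<1 on (-8.0000, 0).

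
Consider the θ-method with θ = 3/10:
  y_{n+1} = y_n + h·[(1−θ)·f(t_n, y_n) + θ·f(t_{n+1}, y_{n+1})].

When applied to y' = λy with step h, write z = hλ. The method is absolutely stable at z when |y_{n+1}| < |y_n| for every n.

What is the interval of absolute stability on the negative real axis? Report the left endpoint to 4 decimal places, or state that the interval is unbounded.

With y'=λy (z=hλ):
  y_{n+1} = y_n + z·[7/10·y_n + 3/10·y_{n+1}] ⇒ (1 − 3/10z)y_{n+1} = (1 + 7/10z)y_n
  ⇒ R(z) = (1 + 7/10z)/(1 − 3/10z).

Boundary: |R(x)|=1, x<0.
x=-1.21: |R|=0.1123
R=−1: 1+7/10x = −1+3/10x ⇒ -2/5x=2 ⇒ x=2/(-2/5)=-5.0000
Confirm numerically:
  x=-4.352: |R|=0.88758 <1
  x=-4.026: |R|=0.82353 <1
  x=-3.166: |R|=0.62376 <1
  x=-2.101: |R|=0.28872 <1
  x=-5.576: |R|=1.08620 >1
  x=-5.469: |R|=1.07104 >1
Interval (-5.0000, 0).

(-5.0000, 0).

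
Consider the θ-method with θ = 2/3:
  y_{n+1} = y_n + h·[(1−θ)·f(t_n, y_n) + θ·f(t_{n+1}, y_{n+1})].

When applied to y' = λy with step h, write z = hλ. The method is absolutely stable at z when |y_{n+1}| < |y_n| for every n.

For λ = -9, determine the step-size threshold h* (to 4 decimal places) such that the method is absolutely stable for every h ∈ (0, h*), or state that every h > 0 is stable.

unbounded; (−∞, 0). Any h>0 works for λ=-9.

Set f=λy, z=hλ:
  y_{n+1} = y_n + z·[1/3·y_n + 2/3·y_{n+1}] ⇒ (1 − 2/3z)y_{n+1} = (1 + 1/3z)y_n
  R(z) = (1 + 1/3z)/(1 − 2/3z).

Find x<0 with |R(x)|<1.
x=-0.64: |R|=0.5514
x=-2: |R|=0.1429
x=-10: |R|=0.3043
x=-100: |R|=0.4778
θ=2/3≥1/2 ⇒ |1+1/3x|<|1−2/3x| ∀x<0 ⇒ stable on all of ℝ⁻.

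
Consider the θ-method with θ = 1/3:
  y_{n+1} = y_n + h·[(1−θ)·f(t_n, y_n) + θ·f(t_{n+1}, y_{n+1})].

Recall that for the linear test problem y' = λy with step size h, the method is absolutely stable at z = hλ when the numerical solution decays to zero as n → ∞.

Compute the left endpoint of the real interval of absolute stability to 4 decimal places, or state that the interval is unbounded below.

Set f=λy, z=hλ:
  y_{n+1} = y_n + z·[2/3·y_n + 1/3·y_{n+1}] ⇒ (1 − 1/3z)y_{n+1} = (1 + 2/3z)y_n
  so R(z) = (1 + 2/3z)/(1 − 1/3z).

Boundary: |R(x)|=1, x<0.
x=-0.73: |R|=0.4129
R=−1: 1+2/3x = −1+1/3x ⇒ -1/3x=2 ⇒ x=2/(-1/3)=-6.0000
Confirm numerically:
  x=-4.776: |R|=0.84259 <1
  x=-3.365: |R|=0.58602 <1
  x=-3.008: |R|=0.50200 <1
  x=-6.594: |R|=1.06191 >1
  x=-6.483: |R|=1.05093 >1
  x=-6.386: |R|=1.04113 >1
Stable set (-6.0000, 0).

z* = -6.0000.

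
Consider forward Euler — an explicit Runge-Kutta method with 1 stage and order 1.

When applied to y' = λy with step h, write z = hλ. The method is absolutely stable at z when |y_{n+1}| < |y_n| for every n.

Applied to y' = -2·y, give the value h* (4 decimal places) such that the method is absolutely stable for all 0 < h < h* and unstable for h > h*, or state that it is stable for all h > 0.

(-2.0000,0); λ=-2 ⇒ h* = 1.0000.

With y'=λy (z=hλ):
  order 1, 1-stage ⇒ R(z)=1+z
  (e.g. R(-0.57)=0.43000, |R|=0.43000)

Need |R(x)|<1, x<0.
x=-0.57: |R|=0.4300
|R(-2.08)|=1.0800 |R(-0.94)|=0.0600 |R(-0.71)|=0.2900
Bisect:
  x_lo=-2.8112 |R|=1.8112  x_hi=-0.1987 |R|=0.8013
  mid=-1.50496 |R|=0.50496 →hi
  mid=-2.15810 |R|=1.15810 →lo
  mid=-1.83153 |R|=0.83153 →hi
  mid=-1.99482 |R|=0.99482 →hi
  mid=-2.07646 |R|=1.07646 →lo
  mid=-2.03564 |R|=1.03564 →lo
  mid=-2.01523 |R|=1.01523 →lo
  mid=-2.00502 |R|=1.00502 →lo
  mid=-1.99992 |R|=0.99992 →hi
  mid=-2.00247 |R|=1.00247 →lo
  ...
  [-2.00008,-1.99992] ⇒ x*=-2.0000
Interval (-2.0000, 0).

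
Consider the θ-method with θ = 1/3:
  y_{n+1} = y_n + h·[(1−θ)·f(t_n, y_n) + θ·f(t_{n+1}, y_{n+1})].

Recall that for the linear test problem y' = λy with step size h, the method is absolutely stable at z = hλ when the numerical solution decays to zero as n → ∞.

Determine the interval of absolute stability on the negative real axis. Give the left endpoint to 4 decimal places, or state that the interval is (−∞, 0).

(-6.0000, 0).

Test eqn y'=λy, z=hλ:
  y_{n+1} = y_n + z·[2/3·y_n + 1/3·y_{n+1}] ⇒ (1 − 1/3z)y_{n+1} = (1 + 2/3z)y_n
  Hence R(z) = (1 + 2/3z)/(1 − 1/3z).

Need |R(x)|<1, x<0.
x=-1.66: |R|=0.0687
R=−1: 1+2/3x = −1+1/3x ⇒ -1/3x=2 ⇒ x=2/(-1/3)=-6.0000
Confirm numerically:
  x=-5.535: |R|=0.94552 <1
  x=-3.922: |R|=0.69980 <1
  x=-3.289: |R|=0.56893 <1
  x=-2.599: |R|=0.39257 <1
  x=-6.488: |R|=1.05143 >1
  x=-6.384: |R|=1.04092 >1
  x=-6.252: |R|=1.02724 >1
Stable set (-6.0000, 0).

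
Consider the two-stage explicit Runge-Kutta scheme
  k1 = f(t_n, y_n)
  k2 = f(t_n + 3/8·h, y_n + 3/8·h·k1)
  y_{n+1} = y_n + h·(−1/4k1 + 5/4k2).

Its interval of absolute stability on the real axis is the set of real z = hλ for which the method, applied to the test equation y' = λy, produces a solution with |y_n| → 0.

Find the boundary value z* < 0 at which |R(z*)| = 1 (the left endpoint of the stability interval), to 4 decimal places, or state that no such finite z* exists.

z* = -2.1333.

On y'=λy, z=hλ:
  k1=λy_n ⇒ h·k1=z·y_n;  k2=λ(1+3/8z)y_n ⇒ h·k2=z(1+3/8z)y_n
  y_{n+1}/y_n = 1 − 1/4z + 5/4z(1+3/8z) = 1 + z + 15/32z²
  Hence R(z) = 1 + z + 15/32z².

Solve |R(x)|<1 on ℝ⁻.
x=-1.21: |R|=0.4763
R=1: x+15/32x²=0 ⇒ x=−32/15=-2.1333; min R=1−1/(4·15/32)=0.4667>−1
Confirm numerically:
  x=-2.024: |R|=0.89627 <1
  x=-2.000: |R|=0.87500 <1
  x=-1.254: |R|=0.48312 <1
  x=-2.665: |R|=1.66417 >1
  x=-2.558: |R|=1.50920 >1
  x=-2.333: |R|=1.21835 >1
So |R|<1 on (-2.1333, 0).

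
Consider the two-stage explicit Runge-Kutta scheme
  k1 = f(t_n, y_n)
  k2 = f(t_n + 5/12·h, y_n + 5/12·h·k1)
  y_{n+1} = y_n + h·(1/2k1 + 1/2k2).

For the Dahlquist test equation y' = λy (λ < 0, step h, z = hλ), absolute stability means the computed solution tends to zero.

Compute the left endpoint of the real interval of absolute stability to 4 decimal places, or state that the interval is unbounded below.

z* = -4.8000.

Set f=λy, z=hλ:
  k1=λy_n ⇒ h·k1=z·y_n;  k2=λ(1+5/12z)y_n ⇒ h·k2=z(1+5/12z)y_n
  y_{n+1}/y_n = 1 + 1/2z + 1/2z(1+5/12z) = 1 + z + 5/24z²
  ⇒ R(z) = 1 + z + 5/24z².

Boundary: |R(x)|=1, x<0.
x=-0.86: |R|=0.2941
R=1: x+5/24x²=0 ⇒ x=−24/5=-4.8000; min R=1−1/(4·5/24)=-0.2000>−1
Confirm numerically:
  x=-3.497: |R|=0.05071 <1
  x=-3.291: |R|=0.03461 <1
  x=-2.169: |R|=0.18888 <1
  x=-4.854: |R|=1.05461 >1
  x=-4.834: |R|=1.03424 >1
So |R|<1 on (-4.8000, 0).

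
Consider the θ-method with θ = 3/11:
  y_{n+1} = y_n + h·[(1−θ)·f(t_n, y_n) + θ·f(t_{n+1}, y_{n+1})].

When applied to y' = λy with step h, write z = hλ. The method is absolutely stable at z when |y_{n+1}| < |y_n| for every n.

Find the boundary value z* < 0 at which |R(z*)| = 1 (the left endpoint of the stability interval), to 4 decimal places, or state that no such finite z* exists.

z* = -4.4000.

Test eqn y'=λy, z=hλ:
  y_{n+1} = y_n + z·[8/11·y_n + 3/11·y_{n+1}] ⇒ (1 − 3/11z)y_{n+1} = (1 + 8/11z)y_n
  Hence R(z) = (1 + 8/11z)/(1 − 3/11z).

Find x<0 with |R(x)|<1.
x=-0.64: |R|=0.4551
R=−1: 1+8/11x = −1+3/11x ⇒ -5/11x=2 ⇒ x=2/(-5/11)=-4.4000
Confirm numerically:
  x=-4.255: |R|=0.96949 <1
  x=-3.227: |R|=0.71641 <1
  x=-2.625: |R|=0.52980 <1
  x=-4.850: |R|=1.08806 >1
  x=-4.592: |R|=1.03875 >1
Interval (-4.4000, 0).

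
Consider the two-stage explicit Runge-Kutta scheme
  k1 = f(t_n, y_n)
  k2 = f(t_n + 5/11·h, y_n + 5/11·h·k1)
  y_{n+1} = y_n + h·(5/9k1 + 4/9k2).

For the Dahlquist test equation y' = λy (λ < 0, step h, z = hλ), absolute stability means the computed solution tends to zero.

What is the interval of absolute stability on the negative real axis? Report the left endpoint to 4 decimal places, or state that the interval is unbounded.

z∈(-4.9500,0).

On y'=λy, z=hλ:
  k1=λy_n ⇒ h·k1=z·y_n;  k2=λ(1+5/11z)y_n ⇒ h·k2=z(1+5/11z)y_n
  y_{n+1}/y_n = 1 + 5/9z + 4/9z(1+5/11z) = 1 + z + 20/99z²
  R(z) = 1 + z + 20/99z².

Find x<0 with |R(x)|<1.
x=-1.1: |R|=0.1444
R=1: x+20/99x²=0 ⇒ x=−99/20=-4.9500; min R=1−1/(4·20/99)=-0.2375>−1
Confirm numerically:
  x=-4.413: |R|=0.52126 <1
  x=-3.363: |R|=0.07820 <1
  x=-3.195: |R|=0.13277 <1
  x=-3.061: |R|=0.16813 <1
  x=-5.518: |R|=1.63318 >1
  x=-5.490: |R|=1.59891 >1
  x=-5.244: |R|=1.31146 >1
So |R|<1 on (-4.9500, 0).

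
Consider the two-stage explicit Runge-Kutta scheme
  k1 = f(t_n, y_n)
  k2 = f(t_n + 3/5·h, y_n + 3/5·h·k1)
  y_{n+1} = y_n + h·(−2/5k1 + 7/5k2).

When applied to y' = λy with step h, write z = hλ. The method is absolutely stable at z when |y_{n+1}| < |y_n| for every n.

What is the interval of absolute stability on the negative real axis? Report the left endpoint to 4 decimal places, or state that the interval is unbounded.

z∈(-1.1905,0).

On y'=λy, z=hλ:
  k1=λy_n ⇒ h·k1=z·y_n;  k2=λ(1+3/5z)y_n ⇒ h·k2=z(1+3/5z)y_n
  y_{n+1}/y_n = 1 − 2/5z + 7/5z(1+3/5z) = 1 + z + 21/25z²
  Hence R(z) = 1 + z + 21/25z².

Find x<0 with |R(x)|<1.
x=-0.39: |R|=0.7378
R=1: x+21/25x²=0 ⇒ x=−25/21=-1.1905; min R=1−1/(4·21/25)=0.7024>−1
Confirm numerically:
  x=-0.744: |R|=0.72097 <1
  x=-0.655: |R|=0.70538 <1
  x=-0.558: |R|=0.70355 <1
  x=-0.525: |R|=0.70653 <1
  x=-1.740: |R|=1.80318 >1
  x=-1.527: |R|=1.43165 >1
  x=-1.380: |R|=1.21970 >1
So |R|<1 on (-1.1905, 0).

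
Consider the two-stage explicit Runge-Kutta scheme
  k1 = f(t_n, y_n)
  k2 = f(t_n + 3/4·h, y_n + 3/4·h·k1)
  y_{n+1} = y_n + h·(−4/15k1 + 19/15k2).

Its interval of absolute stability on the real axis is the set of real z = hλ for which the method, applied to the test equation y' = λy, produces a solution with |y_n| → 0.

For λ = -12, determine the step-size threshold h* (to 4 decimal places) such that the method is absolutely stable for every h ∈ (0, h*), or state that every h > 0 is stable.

(-1.0526,0); λ=-12 ⇒ h* = (20/19)/12 = 0.0877.

On y'=λy, z=hλ:
  k1=λy_n ⇒ h·k1=z·y_n;  k2=λ(1+3/4z)y_n ⇒ h·k2=z(1+3/4z)y_n
  y_{n+1}/y_n = 1 − 4/15z + 19/15z(1+3/4z) = 1 + z + 19/20z²
  so R(z) = 1 + z + 19/20z².

Solve |R(x)|<1 on ℝ⁻.
x=-1.68: |R|=2.0013
R=1: x+19/20x²=0 ⇒ x=−20/19=-1.0526; min R=1−1/(4·19/20)=0.7368>−1
Confirm numerically:
  x=-0.944: |R|=0.90258 <1
  x=-0.863: |R|=0.84453 <1
  x=-0.721: |R|=0.77285 <1
  x=-0.562: |R|=0.73805 <1
  x=-1.400: |R|=1.46200 >1
  x=-1.207: |R|=1.17701 >1
Stable set (-1.0526, 0).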